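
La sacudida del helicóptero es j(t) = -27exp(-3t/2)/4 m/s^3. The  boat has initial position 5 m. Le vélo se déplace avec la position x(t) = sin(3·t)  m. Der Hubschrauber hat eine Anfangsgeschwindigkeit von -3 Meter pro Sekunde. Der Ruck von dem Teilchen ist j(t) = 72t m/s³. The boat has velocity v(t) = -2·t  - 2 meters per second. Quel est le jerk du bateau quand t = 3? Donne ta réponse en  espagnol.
Partiendo de la velocidad v(t) = -2·t - 2, tomamos 2 derivadas. Tomando d/dt de v(t), encontramos a(t) = -2. Tomando d/dt de a(t), encontramos j(t) = 0. De la ecuación de la sacudida j(t) = 0, sustituimos t = 3 para obtener j = 0.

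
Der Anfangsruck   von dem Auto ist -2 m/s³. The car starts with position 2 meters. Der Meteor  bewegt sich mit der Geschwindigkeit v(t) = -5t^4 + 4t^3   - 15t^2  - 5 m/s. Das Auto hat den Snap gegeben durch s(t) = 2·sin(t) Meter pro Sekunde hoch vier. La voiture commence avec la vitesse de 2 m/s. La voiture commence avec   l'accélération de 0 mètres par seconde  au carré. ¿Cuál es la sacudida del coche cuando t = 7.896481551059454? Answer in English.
Starting from snap s(t) = 2·sin(t), we take 1 integral. The antiderivative of snap is jerk. Using j(0) = -2, we get j(t) = -2·cos(t). From the given jerk equation j(t) = -2·cos(t), we substitute t = 7.896481551059454 to get j = 0.0849742480888828.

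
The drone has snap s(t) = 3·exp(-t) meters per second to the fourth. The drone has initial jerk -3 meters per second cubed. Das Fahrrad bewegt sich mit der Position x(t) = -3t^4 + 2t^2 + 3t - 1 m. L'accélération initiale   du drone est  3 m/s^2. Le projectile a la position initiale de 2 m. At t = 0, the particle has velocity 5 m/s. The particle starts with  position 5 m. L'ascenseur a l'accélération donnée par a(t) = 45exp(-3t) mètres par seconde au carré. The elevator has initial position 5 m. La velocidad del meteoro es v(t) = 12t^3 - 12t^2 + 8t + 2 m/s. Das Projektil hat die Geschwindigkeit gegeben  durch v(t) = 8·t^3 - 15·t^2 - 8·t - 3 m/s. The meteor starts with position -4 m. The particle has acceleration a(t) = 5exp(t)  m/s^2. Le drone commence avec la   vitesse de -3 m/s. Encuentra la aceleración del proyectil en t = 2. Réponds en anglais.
Starting from velocity v(t) = 8·t^3 - 15·t^2 - 8·t - 3, we take 1 derivative. The derivative of velocity gives acceleration: a(t) = 24·t^2 - 30·t - 8. From the given acceleration equation a(t) = 24·t^2 - 30·t - 8, we substitute t = 2 to get a = 28.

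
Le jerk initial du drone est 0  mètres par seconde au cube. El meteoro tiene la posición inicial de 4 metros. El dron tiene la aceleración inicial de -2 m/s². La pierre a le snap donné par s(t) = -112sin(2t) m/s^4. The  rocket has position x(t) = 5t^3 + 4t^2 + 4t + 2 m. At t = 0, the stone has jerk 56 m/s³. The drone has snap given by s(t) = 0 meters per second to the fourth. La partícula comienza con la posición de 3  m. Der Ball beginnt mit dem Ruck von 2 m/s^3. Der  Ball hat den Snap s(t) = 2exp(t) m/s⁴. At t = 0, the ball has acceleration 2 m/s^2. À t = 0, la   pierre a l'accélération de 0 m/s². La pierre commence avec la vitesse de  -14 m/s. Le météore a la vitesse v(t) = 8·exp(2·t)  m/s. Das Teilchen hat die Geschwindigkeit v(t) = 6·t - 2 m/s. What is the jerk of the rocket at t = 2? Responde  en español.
Partiendo de la posición x(t) = 5·t^3 + 4·t^2 + 4·t + 2, tomamos 3 derivadas. Tomando d/dt de x(t), encontramos v(t) = 15·t^2 + 8·t + 4. Derivando la velocidad, obtenemos la aceleración: a(t) = 30·t + 8. Tomando d/dt de a(t), encontramos j(t) = 30. De la ecuación de la sacudida j(t) = 30, sustituimos t = 2 para obtener j = 30.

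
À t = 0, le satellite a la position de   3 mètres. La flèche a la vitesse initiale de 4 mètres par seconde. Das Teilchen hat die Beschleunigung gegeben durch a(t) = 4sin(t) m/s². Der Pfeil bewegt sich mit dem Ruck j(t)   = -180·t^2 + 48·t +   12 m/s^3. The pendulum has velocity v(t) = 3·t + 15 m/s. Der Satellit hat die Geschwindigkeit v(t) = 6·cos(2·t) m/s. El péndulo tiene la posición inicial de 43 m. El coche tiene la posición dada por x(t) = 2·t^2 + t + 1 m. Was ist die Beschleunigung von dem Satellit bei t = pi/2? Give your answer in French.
Nous devons dériver notre équation de la vitesse v(t) = 6·cos(2·t) 1 fois. En prenant d/dt de v(t), nous trouvons a(t) = -12·sin(2·t). De l'équation de l'accélération a(t) = -12·sin(2·t), nous substituons t = pi/2 pour obtenir a = 0.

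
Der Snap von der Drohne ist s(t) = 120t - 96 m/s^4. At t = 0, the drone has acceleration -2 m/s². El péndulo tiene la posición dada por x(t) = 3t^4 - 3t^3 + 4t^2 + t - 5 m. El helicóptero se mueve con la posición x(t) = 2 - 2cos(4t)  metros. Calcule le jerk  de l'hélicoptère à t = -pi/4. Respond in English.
We must differentiate our position equation x(t) = 2 - 2·cos(4·t) 3 times. Taking d/dt of x(t), we find v(t) = 8·sin(4·t). Taking d/dt of v(t), we find a(t) = 32·cos(4·t). Differentiating acceleration, we get jerk: j(t) = -128·sin(4·t). From the given jerk equation j(t) = -128·sin(4·t), we substitute t = -pi/4 to get j = 0.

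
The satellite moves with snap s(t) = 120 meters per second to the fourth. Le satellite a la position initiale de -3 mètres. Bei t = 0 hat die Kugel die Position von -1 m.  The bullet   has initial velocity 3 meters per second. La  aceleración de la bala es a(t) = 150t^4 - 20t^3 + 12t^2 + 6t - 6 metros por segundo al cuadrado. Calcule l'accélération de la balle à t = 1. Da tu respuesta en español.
Usando a(t) = 150·t^4 - 20·t^3 + 12·t^2 + 6·t - 6 y sustituyendo t = 1, encontramos a = 142.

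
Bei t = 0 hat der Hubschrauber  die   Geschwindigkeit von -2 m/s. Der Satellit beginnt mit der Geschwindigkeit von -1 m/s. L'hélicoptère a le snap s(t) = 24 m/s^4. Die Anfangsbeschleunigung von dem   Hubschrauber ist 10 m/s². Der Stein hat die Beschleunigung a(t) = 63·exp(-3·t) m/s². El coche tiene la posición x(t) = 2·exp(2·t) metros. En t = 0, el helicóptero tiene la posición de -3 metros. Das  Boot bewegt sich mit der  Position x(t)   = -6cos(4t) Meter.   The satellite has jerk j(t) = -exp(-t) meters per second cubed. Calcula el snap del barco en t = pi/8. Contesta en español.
Debemos derivar nuestra ecuación de la posición x(t) = -6·cos(4·t) 4 veces. La derivada de la posición da la velocidad: v(t) = 24·sin(4·t). La derivada de la velocidad da la aceleración: a(t) = 96·cos(4·t). Derivando la aceleración, obtenemos la sacudida: j(t) = -384·sin(4·t). Tomando d/dt de j(t), encontramos s(t) = -1536·cos(4·t). Usando s(t) = -1536·cos(4·t) y sustituyendo t = pi/8, encontramos s = 0.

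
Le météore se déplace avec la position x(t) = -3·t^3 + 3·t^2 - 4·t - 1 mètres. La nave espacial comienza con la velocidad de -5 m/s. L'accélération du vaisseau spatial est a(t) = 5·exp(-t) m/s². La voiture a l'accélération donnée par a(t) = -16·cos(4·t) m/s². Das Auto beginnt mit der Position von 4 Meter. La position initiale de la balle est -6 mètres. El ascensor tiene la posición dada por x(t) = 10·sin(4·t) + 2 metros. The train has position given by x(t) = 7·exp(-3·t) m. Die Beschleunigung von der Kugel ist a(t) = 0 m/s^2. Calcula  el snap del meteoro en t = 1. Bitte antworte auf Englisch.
Starting from position x(t) = -3·t^3 + 3·t^2 - 4·t - 1, we take 4 derivatives. Taking d/dt of x(t), we find v(t) = -9·t^2 + 6·t - 4. Taking d/dt of v(t), we find a(t) = 6 - 18·t. Differentiating acceleration, we get jerk: j(t) = -18. Taking d/dt of j(t), we find s(t) = 0. Using s(t) = 0 and substituting t = 1, we find s = 0.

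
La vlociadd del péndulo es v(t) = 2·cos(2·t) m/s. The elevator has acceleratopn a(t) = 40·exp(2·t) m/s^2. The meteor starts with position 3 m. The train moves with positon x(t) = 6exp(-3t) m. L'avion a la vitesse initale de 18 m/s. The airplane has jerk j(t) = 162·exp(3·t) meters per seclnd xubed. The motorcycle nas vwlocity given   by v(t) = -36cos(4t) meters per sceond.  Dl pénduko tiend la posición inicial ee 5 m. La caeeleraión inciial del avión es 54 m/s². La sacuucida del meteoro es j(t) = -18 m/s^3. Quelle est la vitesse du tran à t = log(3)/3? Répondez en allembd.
Ausgehend von der Position x(t) = 6·exp(-3·t), nehmen wir 1 Ableitung. Durch Ableiten von der Position erhalten wir die Geschwindigkeit: v(t) = -18·exp(-3·t). Wir haben die Geschwindigkeit v(t) = -18·exp(-3·t). Durch Einsetzen von t = log(3)/3: v(log(3)/3) = -6.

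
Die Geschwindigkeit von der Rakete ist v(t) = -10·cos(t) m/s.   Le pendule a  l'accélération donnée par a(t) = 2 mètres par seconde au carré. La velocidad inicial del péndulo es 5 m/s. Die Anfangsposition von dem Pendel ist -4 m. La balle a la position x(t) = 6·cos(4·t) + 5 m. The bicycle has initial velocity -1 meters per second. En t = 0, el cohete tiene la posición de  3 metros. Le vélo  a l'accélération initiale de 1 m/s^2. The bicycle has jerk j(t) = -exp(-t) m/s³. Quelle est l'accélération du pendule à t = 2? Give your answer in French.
En utilisant a(t) = 2 et en substituant t = 2, nous trouvons a = 2.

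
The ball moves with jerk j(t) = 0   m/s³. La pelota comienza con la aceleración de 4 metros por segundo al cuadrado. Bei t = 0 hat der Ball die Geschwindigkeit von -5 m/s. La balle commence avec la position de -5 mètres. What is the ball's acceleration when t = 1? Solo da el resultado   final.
a(1) = 4.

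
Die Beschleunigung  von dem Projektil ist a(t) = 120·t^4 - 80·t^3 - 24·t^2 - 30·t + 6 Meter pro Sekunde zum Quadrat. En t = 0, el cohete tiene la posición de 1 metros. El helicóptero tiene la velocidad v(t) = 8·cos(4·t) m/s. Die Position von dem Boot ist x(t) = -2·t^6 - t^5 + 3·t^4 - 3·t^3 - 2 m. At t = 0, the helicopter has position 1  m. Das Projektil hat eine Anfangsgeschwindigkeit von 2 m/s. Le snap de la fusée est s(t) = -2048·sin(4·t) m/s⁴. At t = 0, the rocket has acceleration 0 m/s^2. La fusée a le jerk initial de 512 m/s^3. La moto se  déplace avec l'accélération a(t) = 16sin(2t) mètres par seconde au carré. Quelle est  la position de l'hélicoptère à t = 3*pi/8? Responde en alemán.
Wir müssen unsere Gleichung für die Geschwindigkeit v(t) = 8·cos(4·t) 1-mal integrieren. Mit ∫v(t)dt und Anwendung von x(0) = 1, finden wir x(t) = 2·sin(4·t) + 1. Aus der Gleichung für die Position x(t) = 2·sin(4·t) + 1, setzen wir t = 3*pi/8 ein und erhalten x = -1.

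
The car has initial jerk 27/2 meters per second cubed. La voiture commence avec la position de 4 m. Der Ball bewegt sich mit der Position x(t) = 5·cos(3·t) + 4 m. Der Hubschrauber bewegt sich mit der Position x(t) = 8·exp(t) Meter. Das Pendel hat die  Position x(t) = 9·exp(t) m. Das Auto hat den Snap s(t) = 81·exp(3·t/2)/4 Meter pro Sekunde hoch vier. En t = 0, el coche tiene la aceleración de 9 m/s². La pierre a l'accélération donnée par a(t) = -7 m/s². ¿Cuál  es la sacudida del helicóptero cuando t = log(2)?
Debemos derivar nuestra ecuación de la posición x(t) = 8·exp(t) 3 veces. La derivada de la posición da la velocidad: v(t) = 8·exp(t). Derivando la velocidad, obtenemos la aceleración: a(t) = 8·exp(t). La derivada de la aceleración da la sacudida: j(t) = 8·exp(t). Usando j(t) = 8·exp(t) y sustituyendo t = log(2), encontramos j = 16.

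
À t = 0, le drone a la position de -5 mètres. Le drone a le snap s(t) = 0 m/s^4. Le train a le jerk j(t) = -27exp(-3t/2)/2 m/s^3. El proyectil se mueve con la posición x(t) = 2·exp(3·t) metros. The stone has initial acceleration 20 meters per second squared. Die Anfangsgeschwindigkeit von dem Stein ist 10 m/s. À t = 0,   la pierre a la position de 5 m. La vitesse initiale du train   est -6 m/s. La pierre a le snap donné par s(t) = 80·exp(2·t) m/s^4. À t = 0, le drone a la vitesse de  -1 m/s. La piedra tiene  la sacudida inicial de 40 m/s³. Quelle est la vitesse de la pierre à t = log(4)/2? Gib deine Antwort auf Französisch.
Pour résoudre ceci, nous devons prendre 3 primitives de notre équation du snap s(t) = 80·exp(2·t). L'intégrale du snap est le jerk. En utilisant j(0) = 40, nous obtenons j(t) = 40·exp(2·t). La primitive du jerk, avec a(0) = 20, donne l'accélération: a(t) = 20·exp(2·t). En prenant ∫a(t)dt et en appliquant v(0) = 10, nous trouvons v(t) = 10·exp(2·t). Nous avons la vitesse v(t) = 10·exp(2·t). En substituant t = log(4)/2: v(log(4)/2) = 40.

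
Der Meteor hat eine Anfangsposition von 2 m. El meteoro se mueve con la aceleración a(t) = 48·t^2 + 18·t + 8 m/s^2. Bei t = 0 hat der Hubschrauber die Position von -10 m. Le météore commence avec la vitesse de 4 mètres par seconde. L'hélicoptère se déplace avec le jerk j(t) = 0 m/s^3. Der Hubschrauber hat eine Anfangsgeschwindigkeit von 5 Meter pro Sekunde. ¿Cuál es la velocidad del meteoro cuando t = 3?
Debemos encontrar la antiderivada de nuestra ecuación de la aceleración a(t) = 48·t^2 + 18·t + 8 1 vez. Integrando la aceleración y usando la condición inicial v(0) = 4, obtenemos v(t) = 16·t^3 + 9·t^2 + 8·t + 4. De la ecuación de la velocidad v(t) = 16·t^3 + 9·t^2 + 8·t + 4, sustituimos t = 3 para obtener v = 541.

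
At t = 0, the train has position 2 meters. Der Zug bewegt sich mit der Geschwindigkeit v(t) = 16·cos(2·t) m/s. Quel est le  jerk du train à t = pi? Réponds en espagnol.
Partiendo de la velocidad v(t) = 16·cos(2·t), tomamos 2 derivadas. Derivando la velocidad, obtenemos la aceleración: a(t) = -32·sin(2·t). La derivada de la aceleración da la sacudida: j(t) = -64·cos(2·t). De la ecuación de la sacudida j(t) = -64·cos(2·t), sustituimos t = pi para obtener j = -64.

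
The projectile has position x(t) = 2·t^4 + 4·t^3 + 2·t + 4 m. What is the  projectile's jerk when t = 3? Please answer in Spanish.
Debemos derivar nuestra ecuación de la posición x(t) = 2·t^4 + 4·t^3 + 2·t + 4 3 veces. Derivando la posición, obtenemos la velocidad: v(t) = 8·t^3 + 12·t^2 + 2. La derivada de la velocidad da la aceleración: a(t) = 24·t^2 + 24·t. La derivada de la aceleración da la sacudida: j(t) = 48·t + 24. De la ecuación de la sacudida j(t) = 48·t + 24, sustituimos t = 3 para obtener j = 168.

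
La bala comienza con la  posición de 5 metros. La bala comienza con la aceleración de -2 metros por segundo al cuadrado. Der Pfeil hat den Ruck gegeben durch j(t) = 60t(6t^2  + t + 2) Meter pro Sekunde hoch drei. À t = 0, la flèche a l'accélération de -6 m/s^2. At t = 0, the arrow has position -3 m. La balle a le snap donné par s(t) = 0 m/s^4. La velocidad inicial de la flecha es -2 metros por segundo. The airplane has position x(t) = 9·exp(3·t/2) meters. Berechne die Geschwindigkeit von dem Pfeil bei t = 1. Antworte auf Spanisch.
Partiendo de la sacudida j(t) = 60·t·(6·t^2 + t + 2), tomamos 2 antiderivadas. La integral de la sacudida es la aceleración. Usando a(0) = -6, obtenemos a(t) = 90·t^4 + 20·t^3 + 60·t^2 - 6. Integrando la aceleración y usando la condición inicial v(0) = -2, obtenemos v(t) = 18·t^5 + 5·t^4 + 20·t^3 - 6·t - 2. Tenemos la velocidad v(t) = 18·t^5 + 5·t^4 + 20·t^3 - 6·t - 2. Sustituyendo t = 1: v(1) = 35.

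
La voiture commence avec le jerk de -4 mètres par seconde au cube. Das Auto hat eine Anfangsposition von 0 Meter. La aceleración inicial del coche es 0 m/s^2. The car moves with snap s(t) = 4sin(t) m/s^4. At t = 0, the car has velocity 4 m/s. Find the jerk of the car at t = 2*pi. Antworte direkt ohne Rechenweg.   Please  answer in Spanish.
La sacudida en t = 2*pi es j = -4.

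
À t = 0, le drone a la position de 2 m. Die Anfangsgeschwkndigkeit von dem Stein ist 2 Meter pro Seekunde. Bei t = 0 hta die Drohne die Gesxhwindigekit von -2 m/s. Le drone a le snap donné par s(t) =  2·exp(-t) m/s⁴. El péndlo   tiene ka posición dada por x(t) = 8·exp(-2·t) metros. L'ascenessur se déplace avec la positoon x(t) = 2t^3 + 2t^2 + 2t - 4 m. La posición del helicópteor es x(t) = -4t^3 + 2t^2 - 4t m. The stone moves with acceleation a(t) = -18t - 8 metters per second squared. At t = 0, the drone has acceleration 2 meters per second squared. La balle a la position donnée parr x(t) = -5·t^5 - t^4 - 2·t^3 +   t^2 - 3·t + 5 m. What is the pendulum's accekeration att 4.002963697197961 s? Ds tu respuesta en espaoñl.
Debemos derivar nuestra ecuación de la posición x(t) = 8·exp(-2·t) 2 veces. Derivando la posición, obtenemos la velocidad: v(t) = -16·exp(-2·t). Tomando d/dt de v(t), encontramos a(t) = 32·exp(-2·t). Tenemos la aceleración a(t) = 32·exp(-2·t). Sustituyendo t = 4.002963697197961: a(4.002963697197961) = 0.0106713628815444.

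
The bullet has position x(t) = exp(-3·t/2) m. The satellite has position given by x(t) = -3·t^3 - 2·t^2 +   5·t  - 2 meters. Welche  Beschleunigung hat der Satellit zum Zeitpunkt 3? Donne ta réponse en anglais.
Starting from position x(t) = -3·t^3 - 2·t^2 + 5·t - 2, we take 2 derivatives. The derivative of position gives velocity: v(t) = -9·t^2 - 4·t + 5. Taking d/dt of v(t), we find a(t) = -18·t - 4. From the given acceleration equation a(t) = -18·t - 4, we substitute t = 3 to get a = -58.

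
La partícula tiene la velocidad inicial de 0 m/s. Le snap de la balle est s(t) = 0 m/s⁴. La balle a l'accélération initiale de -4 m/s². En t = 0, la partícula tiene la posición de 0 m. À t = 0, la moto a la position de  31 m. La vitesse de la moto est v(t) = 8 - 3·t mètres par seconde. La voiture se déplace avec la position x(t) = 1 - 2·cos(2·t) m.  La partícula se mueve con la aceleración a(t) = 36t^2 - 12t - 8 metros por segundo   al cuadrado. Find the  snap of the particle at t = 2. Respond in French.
En partant de l'accélération a(t) = 36·t^2 - 12·t - 8, nous prenons 2 dérivées. En dérivant l'accélération, nous obtenons le jerk: j(t) = 72·t - 12. La dérivée du jerk donne le snap: s(t) = 72. Nous avons le snap s(t) = 72. En substituant t = 2: s(2) = 72.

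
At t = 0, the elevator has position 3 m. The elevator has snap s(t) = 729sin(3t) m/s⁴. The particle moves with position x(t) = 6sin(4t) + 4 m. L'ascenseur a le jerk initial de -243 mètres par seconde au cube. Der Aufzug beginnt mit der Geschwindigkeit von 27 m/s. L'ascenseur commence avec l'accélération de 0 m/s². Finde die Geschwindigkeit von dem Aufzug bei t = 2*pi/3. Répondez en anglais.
Starting from snap s(t) = 729·sin(3·t), we take 3 antiderivatives. Integrating snap and using the initial condition j(0) = -243, we get j(t) = -243·cos(3·t). Integrating jerk and using the initial condition a(0) = 0, we get a(t) = -81·sin(3·t). Taking ∫a(t)dt and applying v(0) = 27, we find v(t) = 27·cos(3·t). From the given velocity equation v(t) = 27·cos(3·t), we substitute t = 2*pi/3 to get v = 27.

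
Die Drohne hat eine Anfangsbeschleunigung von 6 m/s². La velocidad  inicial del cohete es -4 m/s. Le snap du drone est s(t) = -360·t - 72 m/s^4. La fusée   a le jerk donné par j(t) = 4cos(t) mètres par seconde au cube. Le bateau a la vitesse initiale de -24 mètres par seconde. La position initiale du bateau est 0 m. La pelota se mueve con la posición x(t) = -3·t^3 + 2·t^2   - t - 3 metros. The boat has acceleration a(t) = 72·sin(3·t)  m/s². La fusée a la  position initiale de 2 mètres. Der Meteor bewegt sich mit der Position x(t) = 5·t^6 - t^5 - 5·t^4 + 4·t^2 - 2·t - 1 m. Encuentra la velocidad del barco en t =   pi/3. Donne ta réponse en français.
Nous devons intégrer notre équation de l'accélération a(t) = 72·sin(3·t) 1 fois. L'intégrale de l'accélération, avec v(0) = -24, donne la vitesse: v(t) = -24·cos(3·t). De l'équation de la vitesse v(t) = -24·cos(3·t), nous substituons t = pi/3 pour obtenir v = 24.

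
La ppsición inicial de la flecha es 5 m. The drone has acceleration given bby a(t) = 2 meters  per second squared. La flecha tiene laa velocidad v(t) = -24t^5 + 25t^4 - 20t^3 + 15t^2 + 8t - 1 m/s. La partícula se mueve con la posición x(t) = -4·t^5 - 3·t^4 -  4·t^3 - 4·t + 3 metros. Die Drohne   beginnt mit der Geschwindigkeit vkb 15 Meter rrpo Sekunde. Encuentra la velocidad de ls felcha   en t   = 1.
Tenemos la velocidad v(t) = -24·t^5 + 25·t^4 - 20·t^3 + 15·t^2 + 8·t - 1. Sustituyendo t = 1: v(1) = 3.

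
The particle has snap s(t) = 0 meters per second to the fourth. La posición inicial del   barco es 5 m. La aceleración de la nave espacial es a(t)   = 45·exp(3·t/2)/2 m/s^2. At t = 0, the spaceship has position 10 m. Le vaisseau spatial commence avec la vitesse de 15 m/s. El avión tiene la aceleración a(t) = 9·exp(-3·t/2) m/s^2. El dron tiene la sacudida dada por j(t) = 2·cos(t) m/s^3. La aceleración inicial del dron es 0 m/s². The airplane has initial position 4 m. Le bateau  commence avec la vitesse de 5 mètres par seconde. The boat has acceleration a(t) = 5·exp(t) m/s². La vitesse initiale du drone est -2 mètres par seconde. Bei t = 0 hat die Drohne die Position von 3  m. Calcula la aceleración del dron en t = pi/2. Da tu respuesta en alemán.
Um dies zu lösen, müssen wir 1 Stammfunktion unserer Gleichung für den Ruck j(t) = 2·cos(t) finden. Die Stammfunktion von dem Ruck, mit a(0) = 0, ergibt die Beschleunigung: a(t) = 2·sin(t). Aus der Gleichung für die Beschleunigung a(t) = 2·sin(t), setzen wir t = pi/2 ein und erhalten a = 2.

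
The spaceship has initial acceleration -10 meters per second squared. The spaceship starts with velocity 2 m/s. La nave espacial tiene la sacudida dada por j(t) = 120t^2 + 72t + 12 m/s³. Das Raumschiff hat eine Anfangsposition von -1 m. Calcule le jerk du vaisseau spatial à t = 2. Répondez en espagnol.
De la ecuación de la sacudida j(t) = 120·t^2 + 72·t + 12, sustituimos t = 2 para obtener j = 636.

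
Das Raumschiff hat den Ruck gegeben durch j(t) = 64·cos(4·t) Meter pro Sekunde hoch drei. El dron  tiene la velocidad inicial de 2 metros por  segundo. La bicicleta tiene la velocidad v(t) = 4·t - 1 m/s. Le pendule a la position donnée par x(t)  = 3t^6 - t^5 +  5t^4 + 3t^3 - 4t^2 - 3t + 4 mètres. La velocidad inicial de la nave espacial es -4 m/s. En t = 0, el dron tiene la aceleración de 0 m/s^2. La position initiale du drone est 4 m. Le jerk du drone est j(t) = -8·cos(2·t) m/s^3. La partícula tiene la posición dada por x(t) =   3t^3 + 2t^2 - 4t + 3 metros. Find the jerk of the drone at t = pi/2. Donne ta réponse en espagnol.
Tenemos la sacudida j(t) = -8·cos(2·t). Sustituyendo t = pi/2: j(pi/2) = 8.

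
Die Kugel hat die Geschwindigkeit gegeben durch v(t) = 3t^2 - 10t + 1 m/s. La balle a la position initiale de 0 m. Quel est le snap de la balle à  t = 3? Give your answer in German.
Ausgehend von der Geschwindigkeit v(t) = 3·t^2 - 10·t + 1, nehmen wir 3 Ableitungen. Durch Ableiten von der Geschwindigkeit erhalten wir die Beschleunigung: a(t) = 6·t - 10. Die Ableitung von der Beschleunigung ergibt den Ruck: j(t) = 6. Durch Ableiten von dem Ruck erhalten wir den Snap: s(t) = 0. Wir haben den Snap s(t) = 0. Durch Einsetzen von t = 3: s(3) = 0.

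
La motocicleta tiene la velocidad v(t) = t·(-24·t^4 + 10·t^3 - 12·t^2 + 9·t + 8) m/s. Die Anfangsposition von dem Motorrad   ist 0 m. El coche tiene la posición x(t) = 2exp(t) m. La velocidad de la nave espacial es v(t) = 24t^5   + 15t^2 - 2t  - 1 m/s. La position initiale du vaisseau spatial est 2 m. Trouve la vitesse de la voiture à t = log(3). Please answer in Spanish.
Partiendo de la posición x(t) = 2·exp(t), tomamos 1 derivada. Tomando d/dt de x(t), encontramos v(t) = 2·exp(t). Tenemos la velocidad v(t) = 2·exp(t). Sustituyendo t = log(3): v(log(3)) = 6.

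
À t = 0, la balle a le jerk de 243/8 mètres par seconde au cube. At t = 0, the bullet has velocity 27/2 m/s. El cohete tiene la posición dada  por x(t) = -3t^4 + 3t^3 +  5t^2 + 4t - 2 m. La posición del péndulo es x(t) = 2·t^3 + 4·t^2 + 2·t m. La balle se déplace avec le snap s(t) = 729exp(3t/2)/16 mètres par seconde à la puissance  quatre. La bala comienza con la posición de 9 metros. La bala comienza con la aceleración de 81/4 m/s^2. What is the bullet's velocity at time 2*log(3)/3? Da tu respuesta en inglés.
We need to integrate our snap equation s(t) = 729·exp(3·t/2)/16 3 times. The antiderivative of snap is jerk. Using j(0) = 243/8, we get j(t) = 243·exp(3·t/2)/8. The integral of jerk, with a(0) = 81/4, gives acceleration: a(t) = 81·exp(3·t/2)/4. The antiderivative of acceleration, with v(0) = 27/2, gives velocity: v(t) = 27·exp(3·t/2)/2. Using v(t) = 27·exp(3·t/2)/2 and substituting t = 2*log(3)/3, we find v = 81/2.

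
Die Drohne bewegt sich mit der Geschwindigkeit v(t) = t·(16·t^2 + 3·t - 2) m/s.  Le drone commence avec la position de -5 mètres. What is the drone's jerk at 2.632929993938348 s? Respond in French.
Nous devons dériver notre équation de la vitesse v(t) = t·(16·t^2 + 3·t - 2) 2 fois. En dérivant la vitesse, nous obtenons l'accélération: a(t) = 16·t^2 + t·(32·t + 3) + 3·t - 2. En dérivant l'accélération, nous obtenons le jerk: j(t) = 96·t + 6. Nous avons le jerk j(t) = 96·t + 6. En substituant t = 2.632929993938348: j(2.632929993938348) = 258.761279418081.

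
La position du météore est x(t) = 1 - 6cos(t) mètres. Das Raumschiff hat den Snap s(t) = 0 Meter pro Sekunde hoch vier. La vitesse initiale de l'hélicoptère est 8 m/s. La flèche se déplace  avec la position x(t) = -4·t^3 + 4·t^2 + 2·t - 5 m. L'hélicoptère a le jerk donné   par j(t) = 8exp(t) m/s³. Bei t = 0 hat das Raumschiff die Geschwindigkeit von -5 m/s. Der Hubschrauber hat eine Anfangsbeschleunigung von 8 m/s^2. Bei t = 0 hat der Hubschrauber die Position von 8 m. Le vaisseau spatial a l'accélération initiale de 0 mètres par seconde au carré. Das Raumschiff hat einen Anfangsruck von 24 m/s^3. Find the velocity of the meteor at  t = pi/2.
We must differentiate our position equation x(t) = 1 - 6·cos(t) 1 time. The derivative of position gives velocity: v(t) = 6·sin(t). We have velocity v(t) = 6·sin(t). Substituting t = pi/2: v(pi/2) = 6.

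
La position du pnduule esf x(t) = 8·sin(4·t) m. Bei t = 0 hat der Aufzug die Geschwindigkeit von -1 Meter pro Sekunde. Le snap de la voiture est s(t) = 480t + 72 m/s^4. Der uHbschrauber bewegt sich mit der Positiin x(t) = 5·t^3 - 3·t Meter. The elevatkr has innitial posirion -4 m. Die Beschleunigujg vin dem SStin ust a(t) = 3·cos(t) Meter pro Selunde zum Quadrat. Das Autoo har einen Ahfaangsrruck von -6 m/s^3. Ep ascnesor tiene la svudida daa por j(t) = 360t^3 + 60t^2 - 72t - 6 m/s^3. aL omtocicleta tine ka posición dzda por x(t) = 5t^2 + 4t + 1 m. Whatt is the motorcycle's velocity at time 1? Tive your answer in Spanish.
Para resolver esto, necesitamos tomar 1 derivada de nuestra ecuación de la posición x(t) = 5·t^2 + 4·t + 1. La derivada de la posición da la velocidad: v(t) = 10·t + 4. Tenemos la velocidad v(t) = 10·t + 4. Sustituyendo t = 1: v(1) = 14.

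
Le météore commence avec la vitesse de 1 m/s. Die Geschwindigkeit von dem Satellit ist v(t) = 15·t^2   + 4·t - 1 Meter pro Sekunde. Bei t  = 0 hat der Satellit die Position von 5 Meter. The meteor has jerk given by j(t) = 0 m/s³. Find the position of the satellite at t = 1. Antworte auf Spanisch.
Debemos encontrar la antiderivada de nuestra ecuación de la velocidad v(t) = 15·t^2 + 4·t - 1 1 vez. La integral de la velocidad es la posición. Usando x(0) = 5, obtenemos x(t) = 5·t^3 + 2·t^2 - t + 5. Tenemos la posición x(t) = 5·t^3 + 2·t^2 - t + 5. Sustituyendo t = 1: x(1) = 11.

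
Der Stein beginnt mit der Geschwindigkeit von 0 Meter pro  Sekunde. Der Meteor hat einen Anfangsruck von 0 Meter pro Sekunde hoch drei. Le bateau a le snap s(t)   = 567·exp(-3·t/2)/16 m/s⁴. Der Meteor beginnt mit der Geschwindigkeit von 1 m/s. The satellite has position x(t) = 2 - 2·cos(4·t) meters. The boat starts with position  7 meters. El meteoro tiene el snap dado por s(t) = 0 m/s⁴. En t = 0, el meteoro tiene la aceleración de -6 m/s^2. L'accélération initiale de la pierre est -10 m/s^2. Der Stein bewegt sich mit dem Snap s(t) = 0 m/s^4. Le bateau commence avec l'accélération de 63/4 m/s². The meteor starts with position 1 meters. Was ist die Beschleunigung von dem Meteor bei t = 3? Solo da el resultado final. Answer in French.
L'accélération à t = 3 est a = -6.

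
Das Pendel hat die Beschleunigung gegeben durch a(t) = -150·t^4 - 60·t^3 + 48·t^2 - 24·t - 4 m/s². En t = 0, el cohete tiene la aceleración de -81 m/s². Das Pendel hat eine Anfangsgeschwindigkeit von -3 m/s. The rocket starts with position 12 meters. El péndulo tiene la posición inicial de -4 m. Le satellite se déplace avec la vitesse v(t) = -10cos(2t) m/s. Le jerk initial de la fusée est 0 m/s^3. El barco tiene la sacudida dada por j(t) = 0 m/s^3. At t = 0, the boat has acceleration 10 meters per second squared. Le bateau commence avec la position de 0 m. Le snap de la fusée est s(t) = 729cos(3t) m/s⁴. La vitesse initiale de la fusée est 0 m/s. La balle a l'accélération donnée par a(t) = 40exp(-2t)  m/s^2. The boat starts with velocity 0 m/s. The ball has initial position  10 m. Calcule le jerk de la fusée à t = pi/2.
En partant du snap s(t) = 729·cos(3·t), nous prenons 1 primitive. En intégrant le snap et en utilisant la condition initiale j(0) = 0, nous obtenons j(t) = 243·sin(3·t). Nous avons le jerk j(t) = 243·sin(3·t). En substituant t = pi/2: j(pi/2) = -243.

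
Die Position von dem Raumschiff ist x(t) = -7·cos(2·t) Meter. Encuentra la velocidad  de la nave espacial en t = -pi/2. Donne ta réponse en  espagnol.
Debemos derivar nuestra ecuación de la posición x(t) = -7·cos(2·t) 1 vez. Derivando la posición, obtenemos la velocidad: v(t) = 14·sin(2·t). Usando v(t) = 14·sin(2·t) y sustituyendo t = -pi/2, encontramos v = 0.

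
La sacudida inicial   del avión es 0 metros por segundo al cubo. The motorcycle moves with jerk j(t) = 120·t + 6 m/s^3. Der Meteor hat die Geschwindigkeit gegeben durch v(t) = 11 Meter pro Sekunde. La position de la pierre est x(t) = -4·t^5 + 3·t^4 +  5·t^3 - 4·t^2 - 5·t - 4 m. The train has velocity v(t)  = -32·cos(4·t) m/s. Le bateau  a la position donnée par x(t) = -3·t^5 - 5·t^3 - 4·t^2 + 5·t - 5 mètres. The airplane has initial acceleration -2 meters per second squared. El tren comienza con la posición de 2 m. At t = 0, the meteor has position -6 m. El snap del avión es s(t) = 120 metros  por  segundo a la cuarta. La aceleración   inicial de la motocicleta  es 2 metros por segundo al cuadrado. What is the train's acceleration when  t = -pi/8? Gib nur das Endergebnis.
The acceleration at t = -pi/8 is a = -128.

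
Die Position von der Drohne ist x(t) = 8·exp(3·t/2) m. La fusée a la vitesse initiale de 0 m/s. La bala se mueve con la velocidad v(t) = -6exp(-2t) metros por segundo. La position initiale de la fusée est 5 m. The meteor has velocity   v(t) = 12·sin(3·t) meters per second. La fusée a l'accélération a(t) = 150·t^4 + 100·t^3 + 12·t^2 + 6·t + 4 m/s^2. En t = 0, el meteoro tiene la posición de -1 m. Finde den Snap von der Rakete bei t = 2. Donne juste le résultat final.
s(2) = 8424.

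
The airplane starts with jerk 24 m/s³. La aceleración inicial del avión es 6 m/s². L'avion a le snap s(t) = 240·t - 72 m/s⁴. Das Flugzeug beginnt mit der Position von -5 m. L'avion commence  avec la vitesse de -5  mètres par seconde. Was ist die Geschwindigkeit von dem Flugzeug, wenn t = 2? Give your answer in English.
We must find the antiderivative of our snap equation s(t) = 240·t - 72 3 times. Integrating snap and using the initial condition j(0) = 24, we get j(t) = 120·t^2 - 72·t + 24. The antiderivative of jerk is acceleration. Using a(0) = 6, we get a(t) = 40·t^3 - 36·t^2 + 24·t + 6. Integrating acceleration and using the initial condition v(0) = -5, we get v(t) = 10·t^4 - 12·t^3 + 12·t^2 + 6·t - 5. From the given velocity equation v(t) = 10·t^4 - 12·t^3 + 12·t^2 + 6·t - 5, we substitute t = 2 to get v = 119.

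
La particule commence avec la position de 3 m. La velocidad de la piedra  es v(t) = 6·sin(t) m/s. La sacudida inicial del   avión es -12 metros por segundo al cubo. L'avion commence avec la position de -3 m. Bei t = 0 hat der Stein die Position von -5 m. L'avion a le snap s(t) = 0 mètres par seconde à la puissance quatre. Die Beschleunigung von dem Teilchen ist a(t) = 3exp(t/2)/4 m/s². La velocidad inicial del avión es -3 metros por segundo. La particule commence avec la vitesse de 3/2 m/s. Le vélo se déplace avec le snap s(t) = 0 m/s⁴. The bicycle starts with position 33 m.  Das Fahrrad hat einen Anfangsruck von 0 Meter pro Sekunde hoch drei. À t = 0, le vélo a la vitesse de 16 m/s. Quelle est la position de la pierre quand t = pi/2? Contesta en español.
Necesitamos integrar nuestra ecuación de la velocidad v(t) = 6·sin(t) 1 vez. Tomando ∫v(t)dt y aplicando x(0) = -5, encontramos x(t) = 1 - 6·cos(t). Usando x(t) = 1 - 6·cos(t) y sustituyendo t = pi/2, encontramos x = 1.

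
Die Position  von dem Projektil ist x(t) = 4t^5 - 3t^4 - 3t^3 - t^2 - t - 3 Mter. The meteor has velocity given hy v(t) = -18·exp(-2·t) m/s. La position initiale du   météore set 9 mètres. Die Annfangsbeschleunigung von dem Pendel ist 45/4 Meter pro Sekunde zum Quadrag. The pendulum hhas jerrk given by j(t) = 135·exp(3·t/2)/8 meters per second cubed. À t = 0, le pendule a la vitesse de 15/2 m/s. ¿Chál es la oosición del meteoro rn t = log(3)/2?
Partiendo de la velocidad v(t) = -18·exp(-2·t), tomamos 1 integral. Tomando ∫v(t)dt y aplicando x(0) = 9, encontramos x(t) = 9·exp(-2·t). Tenemos la posición x(t) = 9·exp(-2·t). Sustituyendo t = log(3)/2: x(log(3)/2) = 3.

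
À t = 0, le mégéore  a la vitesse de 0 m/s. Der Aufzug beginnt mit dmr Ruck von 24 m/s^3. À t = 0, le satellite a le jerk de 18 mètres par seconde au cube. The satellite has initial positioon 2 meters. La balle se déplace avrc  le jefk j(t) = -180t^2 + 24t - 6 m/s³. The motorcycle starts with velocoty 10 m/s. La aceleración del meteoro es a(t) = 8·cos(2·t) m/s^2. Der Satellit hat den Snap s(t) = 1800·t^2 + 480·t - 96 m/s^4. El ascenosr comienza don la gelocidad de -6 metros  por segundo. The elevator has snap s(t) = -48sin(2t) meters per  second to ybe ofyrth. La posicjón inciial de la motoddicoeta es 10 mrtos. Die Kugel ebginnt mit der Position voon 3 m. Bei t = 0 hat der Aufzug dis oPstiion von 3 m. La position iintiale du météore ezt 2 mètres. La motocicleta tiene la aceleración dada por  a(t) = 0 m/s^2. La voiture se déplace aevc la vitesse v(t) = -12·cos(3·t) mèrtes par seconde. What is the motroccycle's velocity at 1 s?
To solve this, we need to take 1 antiderivative of our acceleration equation a(t) = 0. The antiderivative of acceleration is velocity. Using v(0) = 10, we get v(t) = 10. From the given velocity equation v(t) = 10, we substitute t = 1 to get v = 10.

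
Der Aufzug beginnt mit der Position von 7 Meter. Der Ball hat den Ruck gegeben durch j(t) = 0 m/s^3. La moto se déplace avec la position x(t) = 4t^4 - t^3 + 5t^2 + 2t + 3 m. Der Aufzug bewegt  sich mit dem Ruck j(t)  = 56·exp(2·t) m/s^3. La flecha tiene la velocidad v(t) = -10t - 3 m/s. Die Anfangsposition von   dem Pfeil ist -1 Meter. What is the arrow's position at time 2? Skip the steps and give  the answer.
The answer is -27.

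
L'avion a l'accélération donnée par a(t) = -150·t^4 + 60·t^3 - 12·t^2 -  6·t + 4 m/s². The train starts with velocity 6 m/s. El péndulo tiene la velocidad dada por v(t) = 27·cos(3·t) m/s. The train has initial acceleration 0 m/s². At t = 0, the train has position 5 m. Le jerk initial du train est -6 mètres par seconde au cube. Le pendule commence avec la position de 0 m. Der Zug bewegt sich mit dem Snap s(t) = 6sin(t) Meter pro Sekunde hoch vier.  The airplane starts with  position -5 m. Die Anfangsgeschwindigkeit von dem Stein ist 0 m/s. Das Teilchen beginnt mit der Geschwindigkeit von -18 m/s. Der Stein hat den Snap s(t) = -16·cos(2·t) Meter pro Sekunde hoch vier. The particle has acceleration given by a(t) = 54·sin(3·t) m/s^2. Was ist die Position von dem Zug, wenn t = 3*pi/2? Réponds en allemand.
Wir müssen das Integral unserer Gleichung für den Snap s(t) = 6·sin(t) 4-mal finden. Die Stammfunktion von dem Snap, mit j(0) = -6, ergibt den Ruck: j(t) = -6·cos(t). Mit ∫j(t)dt und Anwendung von a(0) = 0, finden wir a(t) = -6·sin(t). Das Integral von der Beschleunigung, mit v(0) = 6, ergibt die Geschwindigkeit: v(t) = 6·cos(t). Das Integral von der Geschwindigkeit ist die Position. Mit x(0) = 5 erhalten wir x(t) = 6·sin(t) + 5. Wir haben die Position x(t) = 6·sin(t) + 5. Durch Einsetzen von t = 3*pi/2: x(3*pi/2) = -1.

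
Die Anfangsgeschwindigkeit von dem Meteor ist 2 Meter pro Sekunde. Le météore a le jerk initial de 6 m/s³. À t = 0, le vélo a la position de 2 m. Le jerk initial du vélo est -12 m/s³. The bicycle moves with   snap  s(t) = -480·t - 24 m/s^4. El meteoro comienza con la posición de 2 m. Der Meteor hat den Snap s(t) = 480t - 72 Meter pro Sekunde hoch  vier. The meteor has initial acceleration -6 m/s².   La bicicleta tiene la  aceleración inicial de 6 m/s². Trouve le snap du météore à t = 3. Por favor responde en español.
Usando s(t) = 480·t - 72 y sustituyendo t = 3, encontramos s = 1368.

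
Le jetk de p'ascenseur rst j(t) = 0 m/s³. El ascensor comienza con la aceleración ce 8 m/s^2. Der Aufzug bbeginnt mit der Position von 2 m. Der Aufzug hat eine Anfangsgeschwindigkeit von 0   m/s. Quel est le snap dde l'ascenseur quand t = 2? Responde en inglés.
We must differentiate our jerk equation j(t) = 0 1 time. Differentiating jerk, we get snap: s(t) = 0. Using s(t) = 0 and substituting t = 2, we find s = 0.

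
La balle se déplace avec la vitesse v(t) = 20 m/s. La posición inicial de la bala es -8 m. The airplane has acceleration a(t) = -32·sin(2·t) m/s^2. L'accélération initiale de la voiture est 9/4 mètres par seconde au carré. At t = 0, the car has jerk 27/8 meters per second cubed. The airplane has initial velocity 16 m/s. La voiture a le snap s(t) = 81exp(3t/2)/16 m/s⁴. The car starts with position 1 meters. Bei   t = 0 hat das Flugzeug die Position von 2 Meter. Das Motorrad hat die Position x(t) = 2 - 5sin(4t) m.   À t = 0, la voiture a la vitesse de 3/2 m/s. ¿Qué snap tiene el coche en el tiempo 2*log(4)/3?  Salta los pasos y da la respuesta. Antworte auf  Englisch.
At t = 2*log(4)/3, s = 81/4.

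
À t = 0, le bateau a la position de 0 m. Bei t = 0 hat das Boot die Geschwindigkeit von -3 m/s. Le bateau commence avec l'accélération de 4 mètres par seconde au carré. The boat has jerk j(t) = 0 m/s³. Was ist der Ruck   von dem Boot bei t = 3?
Mit j(t) = 0 und Einsetzen von t = 3, finden wir j = 0.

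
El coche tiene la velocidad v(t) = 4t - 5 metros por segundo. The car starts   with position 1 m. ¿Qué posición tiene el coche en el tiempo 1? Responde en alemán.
Ausgehend von der Geschwindigkeit v(t) = 4·t - 5, nehmen wir 1 Stammfunktion. Die Stammfunktion von der Geschwindigkeit, mit x(0) = 1, ergibt die Position: x(t) = 2·t^2 - 5·t + 1. Aus der Gleichung für die Position x(t) = 2·t^2 - 5·t + 1, setzen wir t = 1 ein und erhalten x = -2.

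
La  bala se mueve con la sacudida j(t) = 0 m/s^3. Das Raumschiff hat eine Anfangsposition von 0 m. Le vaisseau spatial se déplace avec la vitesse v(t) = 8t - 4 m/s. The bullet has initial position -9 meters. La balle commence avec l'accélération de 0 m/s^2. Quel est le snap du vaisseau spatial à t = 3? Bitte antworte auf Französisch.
En partant de la vitesse v(t) = 8·t - 4, nous prenons 3 dérivées. La dérivée de la vitesse donne l'accélération: a(t) = 8. La dérivée de l'accélération donne le jerk: j(t) = 0. La dérivée du jerk donne le snap: s(t) = 0. En utilisant s(t) = 0 et en substituant t = 3, nous trouvons s = 0.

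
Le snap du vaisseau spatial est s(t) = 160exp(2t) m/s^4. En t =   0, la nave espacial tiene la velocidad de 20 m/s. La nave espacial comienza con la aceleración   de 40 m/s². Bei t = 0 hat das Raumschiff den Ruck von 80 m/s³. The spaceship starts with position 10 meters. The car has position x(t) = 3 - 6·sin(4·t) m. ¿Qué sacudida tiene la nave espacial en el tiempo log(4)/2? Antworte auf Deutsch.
Wir müssen die Stammfunktion unserer Gleichung für den Snap s(t) = 160·exp(2·t) 1-mal finden. Durch Integration von dem Snap und Verwendung der Anfangsbedingung j(0) = 80, erhalten wir j(t) = 80·exp(2·t). Mit j(t) = 80·exp(2·t) und Einsetzen von t = log(4)/2, finden wir j = 320.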